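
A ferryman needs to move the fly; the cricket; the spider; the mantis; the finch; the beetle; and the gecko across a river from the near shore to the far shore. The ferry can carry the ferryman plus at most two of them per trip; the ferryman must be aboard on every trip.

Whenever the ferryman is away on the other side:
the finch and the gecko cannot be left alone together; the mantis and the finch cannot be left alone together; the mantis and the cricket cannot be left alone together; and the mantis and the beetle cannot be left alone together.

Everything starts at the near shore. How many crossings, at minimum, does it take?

7

Counting alone: the ferryman can take at most 2 across per trip to the far shore, so moving all 7 needs at least 4 loaded trips out, with a return between consecutive ones — at least 7 crossings.
The plan below uses exactly 7 crossings, so it is optimal:
1. Ferryman goes to the far shore with the finch and the mantis.
2. Ferryman goes back to the near shore with the mantis.
3. Ferryman goes to the far shore with the beetle and the cricket.
4. Ferryman goes back to the near shore alone.
5. Ferryman goes to the far shore with the fly and the spider.
6. Ferryman goes back to the near shore alone.
7. Ferryman goes to the far shore with the gecko and the mantis.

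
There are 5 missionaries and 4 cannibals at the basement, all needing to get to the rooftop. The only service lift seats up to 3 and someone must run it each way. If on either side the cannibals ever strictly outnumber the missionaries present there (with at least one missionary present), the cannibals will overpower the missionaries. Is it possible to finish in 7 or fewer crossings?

Yes — this plan uses 7 crossings (≤ 7):
1. 3 cannibals → the rooftop.  (the basement: 5M 1C; the rooftop: 0M 3C)
2. 1 cannibal ← the basement.  (the basement: 5M 2C; the rooftop: 0M 2C)
3. 3 missionaries → the rooftop.  (the basement: 2M 2C; the rooftop: 3M 2C)
4. 1 missionary ← the basement.  (the basement: 3M 2C; the rooftop: 2M 2C)
5. 2 missionaries and 1 cannibal → the rooftop.  (the basement: 1M 1C; the rooftop: 4M 3C)
6. 1 missionary ← the basement.  (the basement: 2M 1C; the rooftop: 3M 3C)
7. 2 missionaries and 1 cannibal → the rooftop.  (the basement: 0M 0C; the rooftop: 5M 4C)

Yes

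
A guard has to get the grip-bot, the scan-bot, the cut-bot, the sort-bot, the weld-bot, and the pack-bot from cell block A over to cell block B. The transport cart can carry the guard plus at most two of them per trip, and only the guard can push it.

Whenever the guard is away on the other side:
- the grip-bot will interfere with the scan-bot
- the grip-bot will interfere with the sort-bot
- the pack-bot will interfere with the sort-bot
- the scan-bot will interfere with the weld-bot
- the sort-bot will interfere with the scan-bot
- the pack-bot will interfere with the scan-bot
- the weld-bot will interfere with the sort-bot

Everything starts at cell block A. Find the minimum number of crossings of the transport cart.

Following every safe sequence of crossings from the start, the most of the 6 that can be at cell block B as the transport cart arrives there on crossings 1, 3, 5 is 2, 3, 4 respectively; the best ever achieved is 4 of 6.
From crossing 7 on, no configuration arises that was not already reachable earlier: only 20 distinct safe configurations (who is on which side, and where the transport cart is) can ever be reached, none of them has everyone across, and every continuation just revisits them. So no valid plan exists.

impossible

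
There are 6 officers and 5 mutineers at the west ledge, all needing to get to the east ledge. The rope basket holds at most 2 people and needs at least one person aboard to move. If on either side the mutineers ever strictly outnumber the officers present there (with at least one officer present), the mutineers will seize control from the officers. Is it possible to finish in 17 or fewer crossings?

Counting alone: each trip to the east ledge takes at most 2 across and each return brings at least 1 back, so after t trips out (and t−1 returns) at most 2t − (t−1) of the 11 are across; that first reaches 11 at t = 10, so at least 19 crossings are needed.
Since 17 < 19, 17 crossings cannot be enough. (The shortest complete plan in fact takes 19:)
1. 2 mutineers → the east ledge.  (the west ledge: 6O 3M; the east ledge: 0O 2M)
2. 1 mutineer ← the west ledge.  (the west ledge: 6O 4M; the east ledge: 0O 1M)
3. 2 mutineers → the east ledge.  (the west ledge: 6O 2M; the east ledge: 0O 3M)
4. 1 mutineer ← the west ledge.  (the west ledge: 6O 3M; the east ledge: 0O 2M)
5. 2 officers → the east ledge.  (the west ledge: 4O 3M; the east ledge: 2O 2M)
6. 1 mutineer ← the west ledge.  (the west ledge: 4O 4M; the east ledge: 2O 1M)
7. 1 officer and 1 mutineer → the east ledge.  (the west ledge: 3O 3M; the east ledge: 3O 2M)
8. 1 officer ← the west ledge.  (the west ledge: 4O 3M; the east ledge: 2O 2M)
9. 1 officer and 1 mutineer → the east ledge.  (the west ledge: 3O 2M; the east ledge: 3O 3M)
10. 1 mutineer ← the west ledge.  (the west ledge: 3O 3M; the east ledge: 3O 2M)
11. 1 officer and 1 mutineer → the east ledge.  (the west ledge: 2O 2M; the east ledge: 4O 3M)
12. 1 officer ← the west ledge.  (the west ledge: 3O 2M; the east ledge: 3O 3M)
13. 1 officer and 1 mutineer → the east ledge.  (the west ledge: 2O 1M; the east ledge: 4O 4M)
14. 1 mutineer ← the west ledge.  (the west ledge: 2O 2M; the east ledge: 4O 3M)
15. 1 officer and 1 mutineer → the east ledge.  (the west ledge: 1O 1M; the east ledge: 5O 4M)
16. 1 officer ← the west ledge.  (the west ledge: 2O 1M; the east ledge: 4O 4M)
17. 1 officer and 1 mutineer → the east ledge.  (the west ledge: 1O 0M; the east ledge: 5O 5M)
18. 1 mutineer ← the west ledge.  (the west ledge: 1O 1M; the east ledge: 5O 4M)
19. 1 officer and 1 mutineer → the east ledge.  (the west ledge: 0O 0M; the east ledge: 6O 5M)

No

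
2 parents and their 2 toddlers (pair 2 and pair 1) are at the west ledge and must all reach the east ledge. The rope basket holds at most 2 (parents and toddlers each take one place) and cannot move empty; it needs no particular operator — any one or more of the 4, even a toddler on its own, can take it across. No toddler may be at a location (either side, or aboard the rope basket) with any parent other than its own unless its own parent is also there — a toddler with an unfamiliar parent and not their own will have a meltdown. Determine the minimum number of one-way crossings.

Counting alone: each trip to the east ledge takes at most 2 across and each return brings at least 1 back, so after t trips out (and t−1 returns) at most 2t − (t−1) of the 4 are across; that first reaches 4 at t = 3, so at least 5 crossings are needed.
The plan below uses exactly 5 crossings, so it is optimal:
1. parent 2 and toddler 2 cross → the east ledge.
2. parent 2 crosses ← the west ledge.
3. parent 1 and parent 2 cross → the east ledge.
4. parent 1 crosses ← the west ledge.
5. parent 1 and toddler 1 cross → the east ledge.

5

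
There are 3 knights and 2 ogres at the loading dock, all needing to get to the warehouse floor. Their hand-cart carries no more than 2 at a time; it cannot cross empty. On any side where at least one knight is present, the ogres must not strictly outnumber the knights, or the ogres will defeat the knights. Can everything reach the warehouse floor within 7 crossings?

Yes — this plan uses 7 crossings (≤ 7):
1. 2 ogres → the warehouse floor.  (the loading dock: 3K 0O; the warehouse floor: 0K 2O)
2. 1 ogre ← the loading dock.  (the loading dock: 3K 1O; the warehouse floor: 0K 1O)
3. 2 knights → the warehouse floor.  (the loading dock: 1K 1O; the warehouse floor: 2K 1O)
4. 1 knight ← the loading dock.  (the loading dock: 2K 1O; the warehouse floor: 1K 1O)
5. 1 knight and 1 ogre → the warehouse floor.  (the loading dock: 1K 0O; the warehouse floor: 2K 2O)
6. 1 ogre ← the loading dock.  (the loading dock: 1K 1O; the warehouse floor: 2K 1O)
7. 1 knight and 1 ogre → the warehouse floor.  (the loading dock: 0K 0O; the warehouse floor: 3K 2O)

Yes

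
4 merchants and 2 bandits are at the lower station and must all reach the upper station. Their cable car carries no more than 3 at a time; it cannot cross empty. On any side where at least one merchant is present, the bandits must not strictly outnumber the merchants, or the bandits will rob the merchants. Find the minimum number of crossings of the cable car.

5

Counting alone: each trip to the upper station takes at most 3 across and each return brings at least 1 back, so after t trips out (and t−1 returns) at most 3t − (t−1) of the 6 are across; that first reaches 6 at t = 3, so at least 5 crossings are needed.
The plan below uses exactly 5 crossings, so it is optimal:
1. 2 bandits → the upper station.  (the lower station: 4M 0B; the upper station: 0M 2B)
2. 1 bandit ← the lower station.  (the lower station: 4M 1B; the upper station: 0M 1B)
3. 2 merchants and 1 bandit → the upper station.  (the lower station: 2M 0B; the upper station: 2M 2B)
4. 1 bandit ← the lower station.  (the lower station: 2M 1B; the upper station: 2M 1B)
5. 2 merchants and 1 bandit → the upper station.  (the lower station: 0M 0B; the upper station: 4M 2B)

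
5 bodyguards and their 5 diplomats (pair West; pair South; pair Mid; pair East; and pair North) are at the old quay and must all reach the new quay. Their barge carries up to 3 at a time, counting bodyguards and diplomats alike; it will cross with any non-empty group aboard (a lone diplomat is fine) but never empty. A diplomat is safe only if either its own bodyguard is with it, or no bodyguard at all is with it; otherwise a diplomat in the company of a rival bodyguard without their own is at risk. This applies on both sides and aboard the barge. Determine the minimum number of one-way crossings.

11

Counting alone: each trip to the new quay takes at most 3 across and each return brings at least 1 back, so after t trips out (and t−1 returns) at most 3t − (t−1) of the 10 are across; that first reaches 10 at t = 5, so at least 9 crossings are needed.
The safety rule pushes this higher. Following every safe sequence of crossings, the most of the 10 that can be at the new quay as the barge arrives there on crossing 9 is 9 — never all 10.
So no plan with fewer than 11 crossings exists, and this one achieves 11:
1. bodyguard West and diplomat West cross → the new quay.
2. bodyguard West crosses ← the old quay.
3. diplomat East, diplomat Mid, and diplomat South cross → the new quay.
4. diplomat West crosses ← the old quay.
5. bodyguard East, bodyguard Mid, and bodyguard South cross → the new quay.
6. bodyguard South and diplomat South cross ← the old quay.
7. bodyguard North, bodyguard South, and bodyguard West cross → the new quay.
8. diplomat Mid crosses ← the old quay.
9. diplomat South and diplomat West cross → the new quay.
10. diplomat West crosses ← the old quay.
11. diplomat Mid, diplomat North, and diplomat West cross → the new quay.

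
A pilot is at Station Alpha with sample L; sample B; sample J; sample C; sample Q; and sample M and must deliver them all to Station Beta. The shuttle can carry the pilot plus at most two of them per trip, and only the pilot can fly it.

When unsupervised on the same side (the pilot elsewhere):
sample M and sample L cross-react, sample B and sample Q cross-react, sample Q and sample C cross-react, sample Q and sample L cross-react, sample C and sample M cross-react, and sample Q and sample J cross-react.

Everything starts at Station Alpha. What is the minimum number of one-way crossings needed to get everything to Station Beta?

Counting alone: the pilot can take at most 2 across per trip to Station Beta, so moving all 6 needs at least 3 loaded trips out, with a return between consecutive ones — at least 5 crossings.
The safety rule pushes this higher. Following every safe sequence of crossings, the most of the 6 that can be at Station Beta as the shuttle arrives there on crossing 5 is 5 — never all 6.
So no plan with fewer than 7 crossings exists, and this one achieves 7:
1. Pilot goes to Station Beta with sample M and sample Q.  [Station Alpha: sample B, sample C, sample J, sample L | Station Beta: sample M, sample Q]
2. Pilot goes back to Station Alpha alone.  [Station Alpha: sample B, sample C, sample J, sample L | Station Beta: sample M, sample Q]
3. Pilot goes to Station Beta with sample B and sample L.  [Station Alpha: sample C, sample J | Station Beta: sample B, sample L, sample M, sample Q]
4. Pilot goes back to Station Alpha with sample M and sample Q.  [Station Alpha: sample C, sample J, sample M, sample Q | Station Beta: sample B, sample L]
5. Pilot goes to Station Beta with sample C and sample J.  [Station Alpha: sample M, sample Q | Station Beta: sample B, sample C, sample J, sample L]
6. Pilot goes back to Station Alpha alone.  [Station Alpha: sample M, sample Q | Station Beta: sample B, sample C, sample J, sample L]
7. Pilot goes to Station Beta with sample M and sample Q.  [Station Alpha: — | Station Beta: sample B, sample C, sample J, sample L, sample M, sample Q]

7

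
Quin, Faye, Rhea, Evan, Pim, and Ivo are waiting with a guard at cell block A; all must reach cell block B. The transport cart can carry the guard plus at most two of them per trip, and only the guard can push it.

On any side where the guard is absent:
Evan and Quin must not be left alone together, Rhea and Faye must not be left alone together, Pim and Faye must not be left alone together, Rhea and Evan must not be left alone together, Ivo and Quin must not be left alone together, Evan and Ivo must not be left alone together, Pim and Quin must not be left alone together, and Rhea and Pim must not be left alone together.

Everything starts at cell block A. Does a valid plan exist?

Whatever the first load, the items left behind include a forbidden pair without the guard. No opening move is safe, so no plan exists.

No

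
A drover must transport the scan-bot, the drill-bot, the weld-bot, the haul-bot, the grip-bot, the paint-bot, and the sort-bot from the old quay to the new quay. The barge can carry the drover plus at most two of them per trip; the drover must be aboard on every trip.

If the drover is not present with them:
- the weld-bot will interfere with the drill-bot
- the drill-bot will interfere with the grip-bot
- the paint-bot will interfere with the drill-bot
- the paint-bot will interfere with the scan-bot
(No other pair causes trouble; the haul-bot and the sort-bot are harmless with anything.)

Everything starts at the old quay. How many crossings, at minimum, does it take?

Counting alone: the drover can take at most 2 across per trip to the new quay, so moving all 7 needs at least 4 loaded trips out, with a return between consecutive ones — at least 7 crossings.
The plan below uses exactly 7 crossings, so it is optimal:
1. Drover goes to the new quay with the drill-bot and the scan-bot.
2. Drover goes back to the old quay alone.
3. Drover goes to the new quay with the haul-bot and the sort-bot.
4. Drover goes back to the old quay alone.
5. Drover goes to the new quay with the grip-bot and the weld-bot.
6. Drover goes back to the old quay with the drill-bot.
7. Drover goes to the new quay with the drill-bot and the paint-bot.

7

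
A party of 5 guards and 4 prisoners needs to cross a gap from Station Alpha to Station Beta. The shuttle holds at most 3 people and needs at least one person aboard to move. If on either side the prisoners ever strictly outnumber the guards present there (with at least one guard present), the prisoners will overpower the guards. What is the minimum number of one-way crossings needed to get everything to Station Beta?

7

Counting alone: each trip to Station Beta takes at most 3 across and each return brings at least 1 back, so after t trips out (and t−1 returns) at most 3t − (t−1) of the 9 are across; that first reaches 9 at t = 4, so at least 7 crossings are needed.
The plan below uses exactly 7 crossings, so it is optimal:
1. 3 prisoners → Station Beta.  (Station Alpha: 5G 1P; Station Beta: 0G 3P)
2. 1 prisoner ← Station Alpha.  (Station Alpha: 5G 2P; Station Beta: 0G 2P)
3. 3 guards → Station Beta.  (Station Alpha: 2G 2P; Station Beta: 3G 2P)
4. 1 guard ← Station Alpha.  (Station Alpha: 3G 2P; Station Beta: 2G 2P)
5. 2 guards and 1 prisoner → Station Beta.  (Station Alpha: 1G 1P; Station Beta: 4G 3P)
6. 1 guard ← Station Alpha.  (Station Alpha: 2G 1P; Station Beta: 3G 3P)
7. 2 guards and 1 prisoner → Station Beta.  (Station Alpha: 0G 0P; Station Beta: 5G 4P)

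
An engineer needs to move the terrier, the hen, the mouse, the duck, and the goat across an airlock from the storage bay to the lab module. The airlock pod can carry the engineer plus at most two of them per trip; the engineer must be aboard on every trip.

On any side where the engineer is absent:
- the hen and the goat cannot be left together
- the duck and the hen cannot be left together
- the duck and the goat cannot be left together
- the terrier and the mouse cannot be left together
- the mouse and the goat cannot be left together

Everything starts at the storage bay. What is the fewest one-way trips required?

Whatever the first load, the items left behind include a forbidden pair without the engineer. No opening move is safe, so no plan exists.

impossible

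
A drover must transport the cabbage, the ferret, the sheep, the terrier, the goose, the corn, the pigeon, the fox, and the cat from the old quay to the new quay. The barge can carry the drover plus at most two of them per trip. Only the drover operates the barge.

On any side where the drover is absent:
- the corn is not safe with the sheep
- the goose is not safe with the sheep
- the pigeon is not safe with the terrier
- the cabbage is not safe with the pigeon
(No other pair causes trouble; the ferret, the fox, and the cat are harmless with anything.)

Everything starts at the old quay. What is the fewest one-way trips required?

11

Counting alone: the drover can take at most 2 across per trip to the new quay, so moving all 9 needs at least 5 loaded trips out, with a return between consecutive ones — at least 9 crossings.
The safety rule pushes this higher. Following every safe sequence of crossings, the most of the 9 that can be at the new quay as the barge arrives there on crossing 9 is 8 — never all 9.
So no plan with fewer than 11 crossings exists, and this one achieves 11:
1. Drover goes to the new quay with the pigeon and the sheep.  [the old quay: the cabbage, the cat, the corn, the ferret, the fox, the goose, the terrier | the new quay: the pigeon, the sheep]
2. Drover goes back to the old quay alone.  [the old quay: the cabbage, the cat, the corn, the ferret, the fox, the goose, the terrier | the new quay: the pigeon, the sheep]
3. Drover goes to the new quay with the cabbage.  [the old quay: the cat, the corn, the ferret, the fox, the goose, the terrier | the new quay: the cabbage, the pigeon, the sheep]
4. Drover goes back to the old quay with the pigeon.  [the old quay: the cat, the corn, the ferret, the fox, the goose, the pigeon, the terrier | the new quay: the cabbage, the sheep]
5. Drover goes to the new quay with the ferret and the terrier.  [the old quay: the cat, the corn, the fox, the goose, the pigeon | the new quay: the cabbage, the ferret, the sheep, the terrier]
6. Drover goes back to the old quay alone.  [the old quay: the cat, the corn, the fox, the goose, the pigeon | the new quay: the cabbage, the ferret, the sheep, the terrier]
7. Drover goes to the new quay with the corn and the goose.  [the old quay: the cat, the fox, the pigeon | the new quay: the cabbage, the corn, the ferret, the goose, the sheep, the terrier]
8. Drover goes back to the old quay with the sheep.  [the old quay: the cat, the fox, the pigeon, the sheep | the new quay: the cabbage, the corn, the ferret, the goose, the terrier]
9. Drover goes to the new quay with the cat and the fox.  [the old quay: the pigeon, the sheep | the new quay: the cabbage, the cat, the corn, the ferret, the fox, the goose, the terrier]
10. Drover goes back to the old quay alone.  [the old quay: the pigeon, the sheep | the new quay: the cabbage, the cat, the corn, the ferret, the fox, the goose, the terrier]
11. Drover goes to the new quay with the pigeon and the sheep.  [the old quay: — | the new quay: the cabbage, the cat, the corn, the ferret, the fox, the goose, the pigeon, the sheep, the terrier]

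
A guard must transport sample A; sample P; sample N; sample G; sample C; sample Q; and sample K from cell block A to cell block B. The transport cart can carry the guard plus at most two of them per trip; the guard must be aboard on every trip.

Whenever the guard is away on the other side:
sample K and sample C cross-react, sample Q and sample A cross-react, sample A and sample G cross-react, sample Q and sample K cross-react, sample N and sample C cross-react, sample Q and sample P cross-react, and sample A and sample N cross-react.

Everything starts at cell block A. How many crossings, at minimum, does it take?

Whatever the first load, the items left behind include a forbidden pair without the guard. No opening move is safe, so no plan exists.

impossible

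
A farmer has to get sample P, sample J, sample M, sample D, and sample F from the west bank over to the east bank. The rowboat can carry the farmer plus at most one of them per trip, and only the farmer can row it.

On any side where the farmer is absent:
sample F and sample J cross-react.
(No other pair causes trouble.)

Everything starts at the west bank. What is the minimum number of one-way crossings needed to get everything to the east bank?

Counting alone: the farmer can take at most 1 across per trip to the east bank, so moving all 5 needs at least 5 loaded trips out, with a return between consecutive ones — at least 9 crossings.
The plan below uses exactly 9 crossings, so it is optimal:
1. Farmer goes to the east bank with sample J.  [the west bank: sample D, sample F, sample M, sample P | the east bank: sample J]
2. Farmer goes back to the west bank alone.  [the west bank: sample D, sample F, sample M, sample P | the east bank: sample J]
3. Farmer goes to the east bank with sample P.  [the west bank: sample D, sample F, sample M | the east bank: sample J, sample P]
4. Farmer goes back to the west bank alone.  [the west bank: sample D, sample F, sample M | the east bank: sample J, sample P]
5. Farmer goes to the east bank with sample M.  [the west bank: sample D, sample F | the east bank: sample J, sample M, sample P]
6. Farmer goes back to the west bank alone.  [the west bank: sample D, sample F | the east bank: sample J, sample M, sample P]
7. Farmer goes to the east bank with sample D.  [the west bank: sample F | the east bank: sample D, sample J, sample M, sample P]
8. Farmer goes back to the west bank alone.  [the west bank: sample F | the east bank: sample D, sample J, sample M, sample P]
9. Farmer goes to the east bank with sample F.  [the west bank: — | the east bank: sample D, sample F, sample J, sample M, sample P]

9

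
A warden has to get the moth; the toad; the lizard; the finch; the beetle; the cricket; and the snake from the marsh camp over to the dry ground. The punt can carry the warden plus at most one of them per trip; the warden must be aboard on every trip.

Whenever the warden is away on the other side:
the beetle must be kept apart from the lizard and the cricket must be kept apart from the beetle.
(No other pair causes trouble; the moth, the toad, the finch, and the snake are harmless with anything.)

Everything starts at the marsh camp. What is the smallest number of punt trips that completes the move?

15

Counting alone: the warden can take at most 1 across per trip to the dry ground, so moving all 7 needs at least 7 loaded trips out, with a return between consecutive ones — at least 13 crossings.
The safety rule pushes this higher. Following every safe sequence of crossings, the most of the 7 that can be at the dry ground as the punt arrives there on crossing 13 is 6 — never all 7.
So no plan with fewer than 15 crossings exists, and this one achieves 15:
1. Warden goes to the dry ground with the beetle.
2. Warden goes back to the marsh camp alone.
3. Warden goes to the dry ground with the moth.
4. Warden goes back to the marsh camp alone.
5. Warden goes to the dry ground with the toad.
6. Warden goes back to the marsh camp alone.
7. Warden goes to the dry ground with the lizard.
8. Warden goes back to the marsh camp with the beetle.
9. Warden goes to the dry ground with the cricket.
10. Warden goes back to the marsh camp alone.
11. Warden goes to the dry ground with the finch.
12. Warden goes back to the marsh camp alone.
13. Warden goes to the dry ground with the snake.
14. Warden goes back to the marsh camp alone.
15. Warden goes to the dry ground with the beetle.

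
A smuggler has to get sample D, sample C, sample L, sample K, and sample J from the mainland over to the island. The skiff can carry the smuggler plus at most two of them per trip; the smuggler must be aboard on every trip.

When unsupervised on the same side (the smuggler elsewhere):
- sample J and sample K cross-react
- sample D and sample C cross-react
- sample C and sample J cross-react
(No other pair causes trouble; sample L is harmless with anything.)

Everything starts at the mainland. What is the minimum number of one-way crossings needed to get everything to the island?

Counting alone: the smuggler can take at most 2 across per trip to the island, so moving all 5 needs at least 3 loaded trips out, with a return between consecutive ones — at least 5 crossings.
The plan below uses exactly 5 crossings, so it is optimal:
1. Smuggler goes to the island with sample D and sample J.
2. Smuggler goes back to the mainland alone.
3. Smuggler goes to the island with sample L.
4. Smuggler goes back to the mainland alone.
5. Smuggler goes to the island with sample C and sample K.

5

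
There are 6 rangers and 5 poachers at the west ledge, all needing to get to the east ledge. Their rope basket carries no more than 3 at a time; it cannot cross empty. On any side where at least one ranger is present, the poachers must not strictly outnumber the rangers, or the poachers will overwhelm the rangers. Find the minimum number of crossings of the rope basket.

Counting alone: each trip to the east ledge takes at most 3 across and each return brings at least 1 back, so after t trips out (and t−1 returns) at most 3t − (t−1) of the 11 are across; that first reaches 11 at t = 5, so at least 9 crossings are needed.
The plan below uses exactly 9 crossings, so it is optimal:
1. 3 poachers → the east ledge.  (the west ledge: 6R 2P; the east ledge: 0R 3P)
2. 1 poacher ← the west ledge.  (the west ledge: 6R 3P; the east ledge: 0R 2P)
3. 3 rangers → the east ledge.  (the west ledge: 3R 3P; the east ledge: 3R 2P)
4. 1 ranger ← the west ledge.  (the west ledge: 4R 3P; the east ledge: 2R 2P)
5. 2 rangers and 1 poacher → the east ledge.  (the west ledge: 2R 2P; the east ledge: 4R 3P)
6. 1 ranger ← the west ledge.  (the west ledge: 3R 2P; the east ledge: 3R 3P)
7. 2 rangers and 1 poacher → the east ledge.  (the west ledge: 1R 1P; the east ledge: 5R 4P)
8. 1 ranger ← the west ledge.  (the west ledge: 2R 1P; the east ledge: 4R 4P)
9. 2 rangers and 1 poacher → the east ledge.  (the west ledge: 0R 0P; the east ledge: 6R 5P)

9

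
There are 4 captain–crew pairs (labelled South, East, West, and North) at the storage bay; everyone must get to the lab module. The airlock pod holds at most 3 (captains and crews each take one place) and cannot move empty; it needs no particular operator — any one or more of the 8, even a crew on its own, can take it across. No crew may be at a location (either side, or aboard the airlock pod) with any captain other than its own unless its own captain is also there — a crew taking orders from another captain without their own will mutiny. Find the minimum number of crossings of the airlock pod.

Counting alone: each trip to the lab module takes at most 3 across and each return brings at least 1 back, so after t trips out (and t−1 returns) at most 3t − (t−1) of the 8 are across; that first reaches 8 at t = 4, so at least 7 crossings are needed.
The safety rule pushes this higher. Following every safe sequence of crossings, the most of the 8 that can be at the lab module as the airlock pod arrives there on crossing 7 is 7 — never all 8.
So no plan with fewer than 9 crossings exists, and this one achieves 9:
1. captain South and crew South cross → the lab module.
2. captain South crosses ← the storage bay.
3. captain East, captain South, and crew East cross → the lab module.
4. captain South and crew South cross ← the storage bay.
5. captain North, captain South, and captain West cross → the lab module.
6. crew East crosses ← the storage bay.
7. crew East and crew South cross → the lab module.
8. crew South crosses ← the storage bay.
9. crew North, crew South, and crew West cross → the lab module.

9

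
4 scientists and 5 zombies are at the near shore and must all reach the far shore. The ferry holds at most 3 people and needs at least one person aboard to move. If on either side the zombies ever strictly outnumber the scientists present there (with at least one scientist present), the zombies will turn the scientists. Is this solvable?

No

The zombies already outnumber the scientists at the near shore before anyone moves, so the starting position itself is disallowed.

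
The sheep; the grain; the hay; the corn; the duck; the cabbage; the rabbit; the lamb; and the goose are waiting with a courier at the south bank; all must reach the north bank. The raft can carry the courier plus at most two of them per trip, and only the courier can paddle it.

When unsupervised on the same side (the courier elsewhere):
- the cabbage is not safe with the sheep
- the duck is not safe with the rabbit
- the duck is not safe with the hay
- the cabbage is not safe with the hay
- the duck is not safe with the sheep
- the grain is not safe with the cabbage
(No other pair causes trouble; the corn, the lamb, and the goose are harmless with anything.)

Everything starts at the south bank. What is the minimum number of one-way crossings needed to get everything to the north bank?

11

Counting alone: the courier can take at most 2 across per trip to the north bank, so moving all 9 needs at least 5 loaded trips out, with a return between consecutive ones — at least 9 crossings.
The safety rule pushes this higher. Following every safe sequence of crossings, the most of the 9 that can be at the north bank as the raft arrives there on crossing 9 is 8 — never all 9.
So no plan with fewer than 11 crossings exists, and this one achieves 11:
1. Courier goes to the north bank with the cabbage and the duck.  [the south bank: the corn, the goose, the grain, the hay, the lamb, the rabbit, the sheep | the north bank: the cabbage, the duck]
2. Courier goes back to the south bank alone.  [the south bank: the corn, the goose, the grain, the hay, the lamb, the rabbit, the sheep | the north bank: the cabbage, the duck]
3. Courier goes to the north bank with the grain.  [the south bank: the corn, the goose, the hay, the lamb, the rabbit, the sheep | the north bank: the cabbage, the duck, the grain]
4. Courier goes back to the south bank with the cabbage.  [the south bank: the cabbage, the corn, the goose, the hay, the lamb, the rabbit, the sheep | the north bank: the duck, the grain]
5. Courier goes to the north bank with the hay and the sheep.  [the south bank: the cabbage, the corn, the goose, the lamb, the rabbit | the north bank: the duck, the grain, the hay, the sheep]
6. Courier goes back to the south bank with the duck.  [the south bank: the cabbage, the corn, the duck, the goose, the lamb, the rabbit | the north bank: the grain, the hay, the sheep]
7. Courier goes to the north bank with the corn and the rabbit.  [the south bank: the cabbage, the duck, the goose, the lamb | the north bank: the corn, the grain, the hay, the rabbit, the sheep]
8. Courier goes back to the south bank alone.  [the south bank: the cabbage, the duck, the goose, the lamb | the north bank: the corn, the grain, the hay, the rabbit, the sheep]
9. Courier goes to the north bank with the goose and the lamb.  [the south bank: the cabbage, the duck | the north bank: the corn, the goose, the grain, the hay, the lamb, the rabbit, the sheep]
10. Courier goes back to the south bank alone.  [the south bank: the cabbage, the duck | the north bank: the corn, the goose, the grain, the hay, the lamb, the rabbit, the sheep]
11. Courier goes to the north bank with the cabbage and the duck.  [the south bank: — | the north bank: the cabbage, the corn, the duck, the goose, the grain, the hay, the lamb, the rabbit, the sheep]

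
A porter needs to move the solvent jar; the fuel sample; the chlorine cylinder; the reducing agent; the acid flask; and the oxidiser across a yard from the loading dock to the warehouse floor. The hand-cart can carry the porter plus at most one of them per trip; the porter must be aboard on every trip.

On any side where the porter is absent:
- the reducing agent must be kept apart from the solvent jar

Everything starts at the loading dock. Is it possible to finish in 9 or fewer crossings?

Counting alone: the porter can take at most 1 across per trip to the warehouse floor, so moving all 6 needs at least 6 loaded trips out, with a return between consecutive ones — at least 11 crossings.
Since 9 < 11, 9 crossings cannot be enough. (The shortest complete plan in fact takes 11:)
1. Porter goes to the warehouse floor with the solvent jar.  [the loading dock: the acid flask, the chlorine cylinder, the fuel sample, the oxidiser, the reducing agent | the warehouse floor: the solvent jar]
2. Porter goes back to the loading dock alone.  [the loading dock: the acid flask, the chlorine cylinder, the fuel sample, the oxidiser, the reducing agent | the warehouse floor: the solvent jar]
3. Porter goes to the warehouse floor with the fuel sample.  [the loading dock: the acid flask, the chlorine cylinder, the oxidiser, the reducing agent | the warehouse floor: the fuel sample, the solvent jar]
4. Porter goes back to the loading dock alone.  [the loading dock: the acid flask, the chlorine cylinder, the oxidiser, the reducing agent | the warehouse floor: the fuel sample, the solvent jar]
5. Porter goes to the warehouse floor with the chlorine cylinder.  [the loading dock: the acid flask, the oxidiser, the reducing agent | the warehouse floor: the chlorine cylinder, the fuel sample, the solvent jar]
6. Porter goes back to the loading dock alone.  [the loading dock: the acid flask, the oxidiser, the reducing agent | the warehouse floor: the chlorine cylinder, the fuel sample, the solvent jar]
7. Porter goes to the warehouse floor with the acid flask.  [the loading dock: the oxidiser, the reducing agent | the warehouse floor: the acid flask, the chlorine cylinder, the fuel sample, the solvent jar]
8. Porter goes back to the loading dock alone.  [the loading dock: the oxidiser, the reducing agent | the warehouse floor: the acid flask, the chlorine cylinder, the fuel sample, the solvent jar]
9. Porter goes to the warehouse floor with the oxidiser.  [the loading dock: the reducing agent | the warehouse floor: the acid flask, the chlorine cylinder, the fuel sample, the oxidiser, the solvent jar]
10. Porter goes back to the loading dock alone.  [the loading dock: the reducing agent | the warehouse floor: the acid flask, the chlorine cylinder, the fuel sample, the oxidiser, the solvent jar]
11. Porter goes to the warehouse floor with the reducing agent.  [the loading dock: — | the warehouse floor: the acid flask, the chlorine cylinder, the fuel sample, the oxidiser, the reducing agent, the solvent jar]

No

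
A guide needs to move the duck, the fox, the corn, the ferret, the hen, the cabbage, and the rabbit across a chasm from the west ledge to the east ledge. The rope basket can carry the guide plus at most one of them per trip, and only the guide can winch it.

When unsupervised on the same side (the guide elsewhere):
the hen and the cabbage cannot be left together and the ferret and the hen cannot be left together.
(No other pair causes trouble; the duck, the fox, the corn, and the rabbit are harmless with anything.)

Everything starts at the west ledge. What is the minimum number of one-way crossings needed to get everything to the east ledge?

15

Counting alone: the guide can take at most 1 across per trip to the east ledge, so moving all 7 needs at least 7 loaded trips out, with a return between consecutive ones — at least 13 crossings.
The safety rule pushes this higher. Following every safe sequence of crossings, the most of the 7 that can be at the east ledge as the rope basket arrives there on crossing 13 is 6 — never all 7.
So no plan with fewer than 15 crossings exists, and this one achieves 15:
1. Guide goes to the east ledge with the hen.  [the west ledge: the cabbage, the corn, the duck, the ferret, the fox, the rabbit | the east ledge: the hen]
2. Guide goes back to the west ledge alone.  [the west ledge: the cabbage, the corn, the duck, the ferret, the fox, the rabbit | the east ledge: the hen]
3. Guide goes to the east ledge with the duck.  [the west ledge: the cabbage, the corn, the ferret, the fox, the rabbit | the east ledge: the duck, the hen]
4. Guide goes back to the west ledge alone.  [the west ledge: the cabbage, the corn, the ferret, the fox, the rabbit | the east ledge: the duck, the hen]
5. Guide goes to the east ledge with the fox.  [the west ledge: the cabbage, the corn, the ferret, the rabbit | the east ledge: the duck, the fox, the hen]
6. Guide goes back to the west ledge alone.  [the west ledge: the cabbage, the corn, the ferret, the rabbit | the east ledge: the duck, the fox, the hen]
7. Guide goes to the east ledge with the corn.  [the west ledge: the cabbage, the ferret, the rabbit | the east ledge: the corn, the duck, the fox, the hen]
8. Guide goes back to the west ledge alone.  [the west ledge: the cabbage, the ferret, the rabbit | the east ledge: the corn, the duck, the fox, the hen]
9. Guide goes to the east ledge with the ferret.  [the west ledge: the cabbage, the rabbit | the east ledge: the corn, the duck, the ferret, the fox, the hen]
10. Guide goes back to the west ledge with the hen.  [the west ledge: the cabbage, the hen, the rabbit | the east ledge: the corn, the duck, the ferret, the fox]
11. Guide goes to the east ledge with the cabbage.  [the west ledge: the hen, the rabbit | the east ledge: the cabbage, the corn, the duck, the ferret, the fox]
12. Guide goes back to the west ledge alone.  [the west ledge: the hen, the rabbit | the east ledge: the cabbage, the corn, the duck, the ferret, the fox]
13. Guide goes to the east ledge with the rabbit.  [the west ledge: the hen | the east ledge: the cabbage, the corn, the duck, the ferret, the fox, the rabbit]
14. Guide goes back to the west ledge alone.  [the west ledge: the hen | the east ledge: the cabbage, the corn, the duck, the ferret, the fox, the rabbit]
15. Guide goes to the east ledge with the hen.  [the west ledge: — | the east ledge: the cabbage, the corn, the duck, the ferret, the fox, the hen, the rabbit]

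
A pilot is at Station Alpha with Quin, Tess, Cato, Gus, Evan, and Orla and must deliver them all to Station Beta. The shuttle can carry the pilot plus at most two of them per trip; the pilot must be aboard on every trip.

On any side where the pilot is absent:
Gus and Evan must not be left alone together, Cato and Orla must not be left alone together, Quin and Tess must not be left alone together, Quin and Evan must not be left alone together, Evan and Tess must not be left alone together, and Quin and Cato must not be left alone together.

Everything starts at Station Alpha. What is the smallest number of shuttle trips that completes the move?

impossible

Whatever the first load, the items left behind include a forbidden pair without the pilot. No opening move is safe, so no plan exists.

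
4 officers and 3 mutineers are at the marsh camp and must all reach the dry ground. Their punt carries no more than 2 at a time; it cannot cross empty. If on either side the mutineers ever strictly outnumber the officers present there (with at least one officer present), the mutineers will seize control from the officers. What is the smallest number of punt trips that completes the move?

11

Counting alone: each trip to the dry ground takes at most 2 across and each return brings at least 1 back, so after t trips out (and t−1 returns) at most 2t − (t−1) of the 7 are across; that first reaches 7 at t = 6, so at least 11 crossings are needed.
The plan below uses exactly 11 crossings, so it is optimal:
1. 2 mutineers → the dry ground.  (the marsh camp: 4O 1M; the dry ground: 0O 2M)
2. 1 mutineer ← the marsh camp.  (the marsh camp: 4O 2M; the dry ground: 0O 1M)
3. 2 mutineers → the dry ground.  (the marsh camp: 4O 0M; the dry ground: 0O 3M)
4. 1 mutineer ← the marsh camp.  (the marsh camp: 4O 1M; the dry ground: 0O 2M)
5. 2 officers → the dry ground.  (the marsh camp: 2O 1M; the dry ground: 2O 2M)
6. 1 mutineer ← the marsh camp.  (the marsh camp: 2O 2M; the dry ground: 2O 1M)
7. 1 officer and 1 mutineer → the dry ground.  (the marsh camp: 1O 1M; the dry ground: 3O 2M)
8. 1 officer ← the marsh camp.  (the marsh camp: 2O 1M; the dry ground: 2O 2M)
9. 1 officer and 1 mutineer → the dry ground.  (the marsh camp: 1O 0M; the dry ground: 3O 3M)
10. 1 mutineer ← the marsh camp.  (the marsh camp: 1O 1M; the dry ground: 3O 2M)
11. 1 officer and 1 mutineer → the dry ground.  (the marsh camp: 0O 0M; the dry ground: 4O 3M)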